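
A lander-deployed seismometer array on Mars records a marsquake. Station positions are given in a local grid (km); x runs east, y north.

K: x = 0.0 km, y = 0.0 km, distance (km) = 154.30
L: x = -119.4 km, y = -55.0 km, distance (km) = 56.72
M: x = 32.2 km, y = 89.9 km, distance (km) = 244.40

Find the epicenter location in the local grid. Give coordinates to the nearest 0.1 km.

Circle about each station: x² + y² = 154.30²; (x + 119.4)² + (y + 55.0)² = 56.72²; (x − 32.2)² + (y − 89.9)² = 244.40².
Subtracting the K equation from the L and M equations removes the quadratic terms:
-238.8 x − 110.0 y = 37872.69
64.4 x + 179.8 y = -26804.02
Solving the 2×2 system: x ≈ -107.7, y ≈ -110.5 km.
Check against K (with the unrounded x, y): √(x²+y²) = 154.30 ≈ 154.30 km. ✓

(-107.7, -110.5)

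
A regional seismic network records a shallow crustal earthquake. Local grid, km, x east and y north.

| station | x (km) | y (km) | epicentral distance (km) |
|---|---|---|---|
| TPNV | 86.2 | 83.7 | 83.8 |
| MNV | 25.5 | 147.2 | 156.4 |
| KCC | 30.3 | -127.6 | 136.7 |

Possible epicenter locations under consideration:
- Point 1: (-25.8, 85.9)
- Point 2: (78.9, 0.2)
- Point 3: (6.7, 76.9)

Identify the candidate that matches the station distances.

For each candidate, compare |candidate − station| to the reported distance:
Point 1: residuals TPNV 28.2, MNV 76.5, KCC 84.0 → max 84.0 km
Point 2: residuals TPNV 0.0, MNV 0.0, KCC 0.0 → max 0.0 km
Point 3: residuals TPNV 4.0, MNV 83.6, KCC 69.2 → max 83.6 km
Only Point 2 has all residuals ≈ 0.

Point 2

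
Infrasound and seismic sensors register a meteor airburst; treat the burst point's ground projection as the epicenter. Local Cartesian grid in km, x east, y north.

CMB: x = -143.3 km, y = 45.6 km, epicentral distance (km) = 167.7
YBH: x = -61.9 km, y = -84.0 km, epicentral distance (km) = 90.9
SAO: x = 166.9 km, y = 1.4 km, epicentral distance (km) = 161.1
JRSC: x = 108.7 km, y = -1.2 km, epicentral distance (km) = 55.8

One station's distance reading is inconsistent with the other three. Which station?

Solve using three stations at a time. Using CMB, YBH, SAO (subtract circle equations pairwise → linear system) gives (x, y) ≈ (8.2, -26.2).
Distances from that point to each station vs reported:
  CMB: calculated 167.7 vs reported 167.7 → residual 0.0 km
  YBH: calculated 90.9 vs reported 90.9 → residual 0.0 km
  SAO: calculated 161.1 vs reported 161.1 → residual 0.0 km
  JRSC: calculated 103.6 vs reported 55.8 → residual 47.8 km
CMB, YBH, SAO are mutually consistent (residuals ≈ 0); JRSC is off by 47.8 km.

JRSC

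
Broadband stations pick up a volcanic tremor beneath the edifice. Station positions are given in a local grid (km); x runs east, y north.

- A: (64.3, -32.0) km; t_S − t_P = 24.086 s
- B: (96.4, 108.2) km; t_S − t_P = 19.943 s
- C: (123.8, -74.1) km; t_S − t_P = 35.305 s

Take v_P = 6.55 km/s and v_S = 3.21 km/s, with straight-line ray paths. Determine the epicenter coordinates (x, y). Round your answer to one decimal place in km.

x ≈ -27.6 km, y ≈ 88.6 km

Distance from S−P lag: d = Δt · v_P v_S / (v_P − v_S) = Δt · (6.55·3.21)/(6.55−3.21) ≈ 6.2951·Δt.
So d_A = 151.62, d_B = 125.54, d_C = 222.25 km.
Circle about each station: (x − 64.3)² + (y + 32.0)² = 151.62²; (x − 96.4)² + (y − 108.2)² = 125.54²; (x − 123.8)² + (y + 74.1)² = 222.25².
Subtracting the A equation from the B and C equations removes the quadratic terms:
64.2 x + 280.4 y = 23070.04
119.0 x − 84.2 y = -10747.68
Solving the 2×2 system: x ≈ -27.6, y ≈ 88.6 km.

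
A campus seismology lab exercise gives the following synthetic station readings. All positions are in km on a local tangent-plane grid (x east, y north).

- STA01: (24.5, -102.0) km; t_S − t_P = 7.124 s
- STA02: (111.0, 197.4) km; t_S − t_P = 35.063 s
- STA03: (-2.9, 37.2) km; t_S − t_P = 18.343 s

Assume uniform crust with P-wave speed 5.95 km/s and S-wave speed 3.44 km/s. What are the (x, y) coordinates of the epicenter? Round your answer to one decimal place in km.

Distance from S−P lag: d = Δt · v_P v_S / (v_P − v_S) = Δt · (5.95·3.44)/(5.95−3.44) ≈ 8.1546·Δt.
So d_STA01 = 58.09, d_STA02 = 285.92, d_STA03 = 149.58 km.
Circle about each station: (x − 24.5)² + (y + 102.0)² = 58.09²; (x − 111.0)² + (y − 197.4)² = 285.92²; (x + 2.9)² + (y − 37.2)² = 149.58².
Subtracting the STA01 equation from the STA02 and STA03 equations removes the quadratic terms:
173.0 x + 598.8 y = -38092.29
-54.8 x + 278.4 y = -28611.73
Solving the 2×2 system: x ≈ 80.6, y ≈ -86.9 km.

80.6 km east, -86.9 km north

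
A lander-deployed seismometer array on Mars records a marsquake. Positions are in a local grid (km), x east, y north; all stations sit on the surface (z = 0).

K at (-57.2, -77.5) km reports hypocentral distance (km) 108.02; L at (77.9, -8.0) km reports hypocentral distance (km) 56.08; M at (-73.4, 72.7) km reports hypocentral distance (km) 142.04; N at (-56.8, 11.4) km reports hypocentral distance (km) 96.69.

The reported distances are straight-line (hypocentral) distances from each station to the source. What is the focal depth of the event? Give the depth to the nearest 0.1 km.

27.1 km

Each station gives a sphere (x−x_i)² + (y−y_i)² + z² = d_i² (stations at z=0).
Subtracting the K sphere from L and M: z² cancels, leaving linear equations in x and y:
270.2 x + 139.0 y = 5377.67
-32.4 x + 300.4 y = -7112.28
Solving: x ≈ 30.396, y ≈ -20.398 km (keep extra digits for the depth step; rounded: 30.4, -20.4).
Then from the K sphere: z² = 108.02² − (x + 57.2)² − (y + 77.5)² with x = 30.396, y = -20.398, so z ≈ 27.104 ≈ 27.1 km.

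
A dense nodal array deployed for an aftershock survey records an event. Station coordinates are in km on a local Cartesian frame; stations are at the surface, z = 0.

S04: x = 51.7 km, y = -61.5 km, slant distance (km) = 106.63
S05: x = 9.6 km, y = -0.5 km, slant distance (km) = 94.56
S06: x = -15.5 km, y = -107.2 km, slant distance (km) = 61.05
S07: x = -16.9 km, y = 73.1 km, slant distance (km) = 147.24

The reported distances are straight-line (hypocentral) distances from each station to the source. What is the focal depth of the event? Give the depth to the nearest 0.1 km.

Each station gives a sphere (x−x_i)² + (y−y_i)² + z² = d_i² (stations at z=0).
Subtracting the S04 sphere from S05 and S06: z² cancels, leaving linear equations in x and y:
-84.2 x + 122.0 y = -3934.37
-134.4 x − 91.4 y = 12919.80
Solving: x ≈ -50.497, y ≈ -67.100 km (keep extra digits for the depth step; rounded: -50.5, -67.1).
Then from the S04 sphere: z² = 106.63² − (x − 51.7)² − (y + 61.5)² with x = -50.497, y = -67.100, so z ≈ 29.906 ≈ 29.9 km.
Check against S07 (with the unrounded solution): distance 147.24 ≈ 147.24 km. ✓

depth ≈ 29.9 km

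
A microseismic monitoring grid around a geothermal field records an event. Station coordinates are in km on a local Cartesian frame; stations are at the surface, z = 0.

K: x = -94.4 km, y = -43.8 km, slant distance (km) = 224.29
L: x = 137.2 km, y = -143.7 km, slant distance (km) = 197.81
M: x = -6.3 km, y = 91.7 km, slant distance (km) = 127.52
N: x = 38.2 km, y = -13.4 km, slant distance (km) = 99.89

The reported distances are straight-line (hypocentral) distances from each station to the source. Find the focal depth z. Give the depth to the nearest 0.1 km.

Each station gives a sphere (x−x_i)² + (y−y_i)² + z² = d_i² (stations at z=0).
Subtracting the K sphere from L and M: z² cancels, leaving linear equations in x and y:
463.2 x − 199.8 y = 39820.94
176.2 x + 271.0 y = 31663.43
Solving: x ≈ 106.499, y ≈ 47.595 km (keep extra digits for the depth step; rounded: 106.5, 47.6).
Then from the K sphere: z² = 224.29² − (x + 94.4)² − (y + 43.8)² with x = 106.499, y = 47.595, so z ≈ 39.907 ≈ 39.9 km.
Check against N (with the unrounded solution): distance 99.89 ≈ 99.89 km. ✓

39.9 km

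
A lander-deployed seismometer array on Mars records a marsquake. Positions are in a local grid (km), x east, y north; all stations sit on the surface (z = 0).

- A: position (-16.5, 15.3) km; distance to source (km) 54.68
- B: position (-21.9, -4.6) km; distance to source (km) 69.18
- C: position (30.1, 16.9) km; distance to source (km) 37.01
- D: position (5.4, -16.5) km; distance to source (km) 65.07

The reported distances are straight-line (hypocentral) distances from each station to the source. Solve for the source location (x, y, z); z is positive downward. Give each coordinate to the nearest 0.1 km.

Each station gives a sphere (x−x_i)² + (y−y_i)² + z² = d_i² (stations at z=0).
Subtracting the A sphere from B and C: z² cancels, leaving linear equations in x and y:
-10.8 x − 39.8 y = -1801.54
93.2 x + 3.2 y = 2305.44
Solving: x ≈ 23.400, y ≈ 38.915 km (keep extra digits for the depth step; rounded: 23.4, 38.9).
Then from the A sphere: z² = 54.68² − (x + 16.5)² − (y − 15.3)² with x = 23.400, y = 38.915, so z ≈ 28.987 ≈ 29.0 km.

x ≈ 23.4 km, y ≈ 38.9 km, depth ≈ 29.0 km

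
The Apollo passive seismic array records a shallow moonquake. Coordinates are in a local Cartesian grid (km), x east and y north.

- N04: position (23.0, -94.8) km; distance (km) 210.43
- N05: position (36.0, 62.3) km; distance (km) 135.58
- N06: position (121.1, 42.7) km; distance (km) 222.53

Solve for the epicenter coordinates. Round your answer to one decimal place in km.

(-98.8, 76.8)

Circle about each station: (x − 23.0)² + (y + 94.8)² = 210.43²; (x − 36.0)² + (y − 62.3)² = 135.58²; (x − 121.1)² + (y − 42.7)² = 222.53².
Subtracting pairs of circle equations eliminates x²+y² and gives linear equations (the radical axes):
26.0 x + 314.2 y = 21560.10
196.2 x + 275.0 y = 1733.64
Solving the 2×2 system: x ≈ -98.8, y ≈ 76.8 km.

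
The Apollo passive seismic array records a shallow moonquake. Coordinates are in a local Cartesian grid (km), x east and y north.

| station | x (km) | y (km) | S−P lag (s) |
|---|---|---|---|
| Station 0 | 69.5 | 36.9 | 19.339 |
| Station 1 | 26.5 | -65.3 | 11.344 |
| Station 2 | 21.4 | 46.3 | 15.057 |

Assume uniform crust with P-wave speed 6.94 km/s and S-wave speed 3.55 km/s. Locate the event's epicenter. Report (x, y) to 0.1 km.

(-50.6, -36.1)

Distance from S−P lag: d = Δt · v_P v_S / (v_P − v_S) = Δt · (6.94·3.55)/(6.94−3.55) ≈ 7.2676·Δt.
So d_Station 0 = 140.55, d_Station 1 = 82.44, d_Station 2 = 109.43 km.
Circle about each station: (x − 69.5)² + (y − 36.9)² = 140.55²; (x − 26.5)² + (y + 65.3)² = 82.44²; (x − 21.4)² + (y − 46.3)² = 109.43².
Subtracting the Station 0 equation from the Station 1 and Station 2 equations removes the quadratic terms:
-86.0 x − 204.4 y = 11732.43
-96.2 x + 18.8 y = 4189.17
Solving the 2×2 system: x ≈ -50.6, y ≈ -36.1 km.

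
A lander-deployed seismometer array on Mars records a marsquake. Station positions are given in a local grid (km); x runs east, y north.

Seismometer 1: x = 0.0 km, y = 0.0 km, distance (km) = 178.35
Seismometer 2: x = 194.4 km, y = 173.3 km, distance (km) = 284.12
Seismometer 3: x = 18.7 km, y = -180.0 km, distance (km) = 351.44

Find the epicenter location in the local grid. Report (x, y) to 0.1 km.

Circle about each station: x² + y² = 178.35²; (x − 194.4)² + (y − 173.3)² = 284.12²; (x − 18.7)² + (y + 180.0)² = 351.44².
Subtracting pairs of circle equations eliminates x²+y² and gives linear equations (the radical axes):
388.8 x + 346.6 y = 18908.80
37.4 x − 360.0 y = -58951.66
Solving the 2×2 system: x ≈ -89.1, y ≈ 154.5 km.

x ≈ -89.1 km, y ≈ 154.5 km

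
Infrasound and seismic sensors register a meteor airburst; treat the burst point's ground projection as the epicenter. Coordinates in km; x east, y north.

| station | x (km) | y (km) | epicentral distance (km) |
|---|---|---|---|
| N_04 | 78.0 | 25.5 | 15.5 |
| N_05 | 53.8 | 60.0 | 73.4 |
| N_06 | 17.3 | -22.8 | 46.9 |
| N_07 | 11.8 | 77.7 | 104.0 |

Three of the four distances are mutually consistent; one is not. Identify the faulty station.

N_04

Solve using three stations at a time. Using N_05, N_06, N_07 (subtract circle equations pairwise → linear system) gives (x, y) ≈ (63.0, -12.8).
Distances from that point to each station vs reported:
  N_04: calculated 41.1 vs reported 15.5 → residual 25.6 km
  N_05: calculated 73.3 vs reported 73.4 → residual 0.1 km
  N_06: calculated 46.8 vs reported 46.9 → residual 0.1 km
  N_07: calculated 104.0 vs reported 104.0 → residual 0.0 km
N_05, N_06, N_07 are mutually consistent (residuals ≈ 0); N_04 is off by 25.6 km.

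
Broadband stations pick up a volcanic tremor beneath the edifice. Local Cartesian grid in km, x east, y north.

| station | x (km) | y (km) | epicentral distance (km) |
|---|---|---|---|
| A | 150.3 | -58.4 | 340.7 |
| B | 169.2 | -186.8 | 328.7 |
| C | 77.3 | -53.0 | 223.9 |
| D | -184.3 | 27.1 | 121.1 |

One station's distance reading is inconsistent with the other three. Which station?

Solve using three stations at a time. Using B, C, D (subtract circle equations pairwise → linear system) gives (x, y) ≈ (-144.0, -87.0).
Distances from that point to each station vs reported:
  A: calculated 295.7 vs reported 340.7 → residual 45.0 km
  B: calculated 328.7 vs reported 328.7 → residual 0.0 km
  C: calculated 223.9 vs reported 223.9 → residual 0.0 km
  D: calculated 121.0 vs reported 121.1 → residual 0.1 km
B, C, D are mutually consistent (residuals ≈ 0); A is off by 45.0 km.

A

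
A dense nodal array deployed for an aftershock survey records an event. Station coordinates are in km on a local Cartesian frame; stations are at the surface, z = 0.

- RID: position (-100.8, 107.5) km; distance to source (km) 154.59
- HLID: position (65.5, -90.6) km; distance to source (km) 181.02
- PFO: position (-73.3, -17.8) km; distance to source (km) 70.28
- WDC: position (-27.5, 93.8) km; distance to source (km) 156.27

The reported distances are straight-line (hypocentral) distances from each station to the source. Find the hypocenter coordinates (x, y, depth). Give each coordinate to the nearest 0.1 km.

(-92.5, -32.0, 66.1)

Each station gives a sphere (x−x_i)² + (y−y_i)² + z² = d_i² (stations at z=0).
Subtracting the RID sphere from HLID and PFO: z² cancels, leaving linear equations in x and y:
332.6 x − 396.2 y = -18088.45
55.0 x − 250.6 y = 2931.63
Solving: x ≈ -92.505, y ≈ -32.001 km (keep extra digits for the depth step; rounded: -92.5, -32.0).
Then from the RID sphere: z² = 154.59² − (x + 100.8)² − (y − 107.5)² with x = -92.505, y = -32.001, so z ≈ 66.096 ≈ 66.1 km.
Check against WDC (with the unrounded solution): distance 156.27 ≈ 156.27 km. ✓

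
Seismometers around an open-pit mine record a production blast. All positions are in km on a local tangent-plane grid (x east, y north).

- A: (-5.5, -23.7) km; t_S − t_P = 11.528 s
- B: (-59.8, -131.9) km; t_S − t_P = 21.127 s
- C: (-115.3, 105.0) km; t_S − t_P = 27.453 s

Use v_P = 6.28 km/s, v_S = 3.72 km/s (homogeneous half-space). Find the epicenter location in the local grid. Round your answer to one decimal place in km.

99.7 km east, -23.6 km north

Distance from S−P lag: d = Δt · v_P v_S / (v_P − v_S) = Δt · (6.28·3.72)/(6.28−3.72) ≈ 9.1256·Δt.
So d_A = 105.20, d_B = 192.80, d_C = 250.53 km.
Circle about each station: (x + 5.5)² + (y + 23.7)² = 105.20²; (x + 59.8)² + (y + 131.9)² = 192.80²; (x + 115.3)² + (y − 105.0)² = 250.53².
Subtracting pairs of circle equations eliminates x²+y² and gives linear equations (the radical axes):
-108.6 x − 216.4 y = -5723.09
-219.6 x + 257.4 y = -27971.09
Solving the 2×2 system: x ≈ 99.7, y ≈ -23.6 km.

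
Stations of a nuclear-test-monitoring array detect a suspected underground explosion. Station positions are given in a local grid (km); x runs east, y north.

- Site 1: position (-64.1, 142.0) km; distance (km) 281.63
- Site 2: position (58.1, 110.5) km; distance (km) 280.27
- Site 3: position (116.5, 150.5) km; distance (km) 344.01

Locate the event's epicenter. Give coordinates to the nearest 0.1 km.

x ≈ -68.4 km, y ≈ -139.6 km

Circle about each station: (x + 64.1)² + (y − 142.0)² = 281.63²; (x − 58.1)² + (y − 110.5)² = 280.27²; (x − 116.5)² + (y − 150.5)² = 344.01².
Subtracting the Site 1 equation from the Site 2 and Site 3 equations removes the quadratic terms:
244.4 x − 63.0 y = -7922.77
361.2 x + 17.0 y = -27077.73
Solving the 2×2 system: x ≈ -68.4, y ≈ -139.6 km.
Check against Site 1 (with the unrounded x, y): √((x + 64.1)²+(y − 142.0)²) = 281.61 ≈ 281.63 km. ✓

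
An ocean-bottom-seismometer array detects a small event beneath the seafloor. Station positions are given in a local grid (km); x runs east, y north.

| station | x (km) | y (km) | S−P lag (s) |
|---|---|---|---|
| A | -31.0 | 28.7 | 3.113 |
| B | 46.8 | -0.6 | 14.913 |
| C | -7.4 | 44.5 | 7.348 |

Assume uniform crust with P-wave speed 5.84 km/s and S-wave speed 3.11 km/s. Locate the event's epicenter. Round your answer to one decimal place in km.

x ≈ -50.1 km, y ≈ 20.7 km

Distance from S−P lag: d = Δt · v_P v_S / (v_P − v_S) = Δt · (5.84·3.11)/(5.84−3.11) ≈ 6.6529·Δt.
So d_A = 20.71, d_B = 99.21, d_C = 48.89 km.
Circle about each station: (x + 31.0)² + (y − 28.7)² = 20.71²; (x − 46.8)² + (y + 0.6)² = 99.21²; (x + 7.4)² + (y − 44.5)² = 48.89².
Subtracting the A equation from the B and C equations removes the quadratic terms:
155.6 x − 58.6 y = -9007.81
47.2 x + 31.6 y = -1711.01
Solving the 2×2 system: x ≈ -50.1, y ≈ 20.7 km.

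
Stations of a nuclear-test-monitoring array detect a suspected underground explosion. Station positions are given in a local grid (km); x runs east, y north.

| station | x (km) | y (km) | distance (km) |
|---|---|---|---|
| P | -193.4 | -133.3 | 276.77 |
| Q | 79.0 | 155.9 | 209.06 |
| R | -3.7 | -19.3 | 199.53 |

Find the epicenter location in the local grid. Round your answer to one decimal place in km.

Circle about each station: (x + 193.4)² + (y + 133.3)² = 276.77²; (x − 79.0)² + (y − 155.9)² = 209.06²; (x + 3.7)² + (y + 19.3)² = 199.53².
Subtracting the P equation from the Q and R equations removes the quadratic terms:
544.8 x + 578.4 y = 8268.91
379.4 x + 228.0 y = -17996.86
Solving the 2×2 system: x ≈ -129.1, y ≈ 135.9 km.

x ≈ -129.1 km, y ≈ 135.9 km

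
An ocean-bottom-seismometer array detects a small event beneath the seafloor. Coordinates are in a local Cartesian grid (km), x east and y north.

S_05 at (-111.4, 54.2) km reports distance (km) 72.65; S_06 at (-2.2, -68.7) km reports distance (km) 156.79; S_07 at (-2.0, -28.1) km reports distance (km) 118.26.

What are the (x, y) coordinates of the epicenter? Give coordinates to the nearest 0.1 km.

x ≈ -44.4 km, y ≈ 82.3 km

Circle about each station: (x + 111.4)² + (y − 54.2)² = 72.65²; (x + 2.2)² + (y + 68.7)² = 156.79²; (x + 2.0)² + (y + 28.1)² = 118.26².
Subtracting the S_05 equation from the S_06 and S_07 equations removes the quadratic terms:
218.4 x − 245.8 y = -29928.15
218.8 x − 164.6 y = -23261.40
Solving the 2×2 system: x ≈ -44.4, y ≈ 82.3 km.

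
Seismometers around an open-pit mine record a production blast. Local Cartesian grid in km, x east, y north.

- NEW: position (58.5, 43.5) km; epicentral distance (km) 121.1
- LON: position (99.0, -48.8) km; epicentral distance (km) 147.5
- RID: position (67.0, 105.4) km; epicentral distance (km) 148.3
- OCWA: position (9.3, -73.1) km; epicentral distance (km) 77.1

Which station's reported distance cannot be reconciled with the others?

Solve using three stations at a time. Using NEW, LON, OCWA (subtract circle equations pairwise → linear system) gives (x, y) ≈ (-45.4, -18.7).
Distances from that point to each station vs reported:
  NEW: calculated 121.1 vs reported 121.1 → residual 0.0 km
  LON: calculated 147.5 vs reported 147.5 → residual 0.0 km
  RID: calculated 167.5 vs reported 148.3 → residual 19.2 km
  OCWA: calculated 77.1 vs reported 77.1 → residual 0.0 km
NEW, LON, OCWA are mutually consistent (residuals ≈ 0); RID is off by 19.2 km.

RID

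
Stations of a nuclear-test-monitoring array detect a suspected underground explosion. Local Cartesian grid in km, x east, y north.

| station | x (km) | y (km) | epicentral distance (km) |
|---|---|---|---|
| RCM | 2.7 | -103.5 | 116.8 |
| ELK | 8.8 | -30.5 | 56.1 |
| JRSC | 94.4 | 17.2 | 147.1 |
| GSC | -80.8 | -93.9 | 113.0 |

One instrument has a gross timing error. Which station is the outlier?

Solve using three stations at a time. Using RCM, ELK, GSC (subtract circle equations pairwise → linear system) gives (x, y) ≈ (-32.0, 8.0).
Distances from that point to each station vs reported:
  RCM: calculated 116.8 vs reported 116.8 → residual 0.0 km
  ELK: calculated 56.1 vs reported 56.1 → residual 0.0 km
  JRSC: calculated 126.7 vs reported 147.1 → residual 20.4 km
  GSC: calculated 113.0 vs reported 113.0 → residual 0.0 km
RCM, ELK, GSC are mutually consistent (residuals ≈ 0); JRSC is off by 20.4 km.

JRSC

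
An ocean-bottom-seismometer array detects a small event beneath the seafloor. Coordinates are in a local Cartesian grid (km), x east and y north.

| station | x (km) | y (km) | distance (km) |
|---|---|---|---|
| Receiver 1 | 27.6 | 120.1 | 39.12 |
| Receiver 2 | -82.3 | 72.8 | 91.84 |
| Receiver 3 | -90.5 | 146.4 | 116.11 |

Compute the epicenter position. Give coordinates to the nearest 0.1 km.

Circle about each station: (x − 27.6)² + (y − 120.1)² = 39.12²; (x + 82.3)² + (y − 72.8)² = 91.84²; (x + 90.5)² + (y − 146.4)² = 116.11².
Subtracting the Receiver 1 equation from the Receiver 2 and Receiver 3 equations removes the quadratic terms:
-219.8 x − 94.6 y = -10016.85
-236.2 x + 52.6 y = 2486.28
Solving the 2×2 system: x ≈ 8.6, y ≈ 85.9 km.

x ≈ 8.6 km, y ≈ 85.9 km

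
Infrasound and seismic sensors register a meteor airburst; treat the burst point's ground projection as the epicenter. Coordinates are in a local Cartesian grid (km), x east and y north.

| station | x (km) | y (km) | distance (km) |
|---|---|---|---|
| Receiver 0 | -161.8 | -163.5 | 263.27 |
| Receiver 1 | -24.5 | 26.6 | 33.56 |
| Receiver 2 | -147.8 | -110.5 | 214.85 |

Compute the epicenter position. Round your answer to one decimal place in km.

(6.8, 38.7)

Circle about each station: (x + 161.8)² + (y + 163.5)² = 263.27²; (x + 24.5)² + (y − 26.6)² = 33.56²; (x + 147.8)² + (y + 110.5)² = 214.85².
Subtracting pairs of circle equations eliminates x²+y² and gives linear equations (the radical axes):
274.6 x + 380.2 y = 16581.14
28.0 x + 106.0 y = 4294.17
Solving the 2×2 system: x ≈ 6.8, y ≈ 38.7 km.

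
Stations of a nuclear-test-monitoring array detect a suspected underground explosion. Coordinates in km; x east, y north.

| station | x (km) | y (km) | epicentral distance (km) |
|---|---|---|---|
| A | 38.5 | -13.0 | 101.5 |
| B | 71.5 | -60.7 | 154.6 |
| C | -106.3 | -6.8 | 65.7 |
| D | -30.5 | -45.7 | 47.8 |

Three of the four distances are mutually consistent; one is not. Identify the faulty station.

Solve using three stations at a time. Using A, B, C (subtract circle equations pairwise → linear system) gives (x, y) ≈ (-52.8, 31.1).
Distances from that point to each station vs reported:
  A: calculated 101.4 vs reported 101.5 → residual 0.1 km
  B: calculated 154.5 vs reported 154.6 → residual 0.1 km
  C: calculated 65.6 vs reported 65.7 → residual 0.1 km
  D: calculated 80.0 vs reported 47.8 → residual 32.2 km
A, B, C are mutually consistent (residuals ≈ 0); D is off by 32.2 km.

D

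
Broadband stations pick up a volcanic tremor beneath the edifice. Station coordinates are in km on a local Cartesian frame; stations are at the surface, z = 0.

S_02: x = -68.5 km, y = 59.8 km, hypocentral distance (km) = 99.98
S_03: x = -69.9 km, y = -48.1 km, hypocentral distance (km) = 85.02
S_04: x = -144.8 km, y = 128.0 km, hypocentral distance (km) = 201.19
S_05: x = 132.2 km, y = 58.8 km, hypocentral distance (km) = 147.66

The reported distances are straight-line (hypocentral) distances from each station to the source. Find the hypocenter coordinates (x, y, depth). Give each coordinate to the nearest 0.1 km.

Each station gives a sphere (x−x_i)² + (y−y_i)² + z² = d_i² (stations at z=0).
Subtracting the S_02 sphere from S_03 and S_04: z² cancels, leaving linear equations in x and y:
-2.8 x − 215.8 y = 1698.93
-152.6 x + 136.4 y = -1398.67
Solving: x ≈ 2.104, y ≈ -7.900 km (keep extra digits for the depth step; rounded: 2.1, -7.9).
Then from the S_02 sphere: z² = 99.98² − (x + 68.5)² − (y − 59.8)² with x = 2.104, y = -7.900, so z ≈ 20.683 ≈ 20.7 km.
Check against S_05 (with the unrounded solution): distance 147.65 ≈ 147.66 km. ✓

(2.1, -7.9, 20.7)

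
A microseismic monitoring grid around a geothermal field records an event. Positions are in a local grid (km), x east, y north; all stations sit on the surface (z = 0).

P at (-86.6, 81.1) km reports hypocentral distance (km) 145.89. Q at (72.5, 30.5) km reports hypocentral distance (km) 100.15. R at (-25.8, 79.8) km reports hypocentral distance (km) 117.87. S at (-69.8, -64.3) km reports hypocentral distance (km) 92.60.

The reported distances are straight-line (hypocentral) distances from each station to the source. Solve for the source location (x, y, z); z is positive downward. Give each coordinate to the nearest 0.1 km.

x ≈ 2.3 km, y ≈ -26.0 km, depth ≈ 43.7 km

Each station gives a sphere (x−x_i)² + (y−y_i)² + z² = d_i² (stations at z=0).
Subtracting the P sphere from Q and R: z² cancels, leaving linear equations in x and y:
318.2 x − 101.2 y = 3363.60
121.6 x − 2.6 y = 347.47
Solving: x ≈ 2.302, y ≈ -26.001 km (keep extra digits for the depth step; rounded: 2.3, -26.0).
Then from the P sphere: z² = 145.89² − (x + 86.6)² − (y − 81.1)² with x = 2.302, y = -26.001, so z ≈ 43.700 ≈ 43.7 km.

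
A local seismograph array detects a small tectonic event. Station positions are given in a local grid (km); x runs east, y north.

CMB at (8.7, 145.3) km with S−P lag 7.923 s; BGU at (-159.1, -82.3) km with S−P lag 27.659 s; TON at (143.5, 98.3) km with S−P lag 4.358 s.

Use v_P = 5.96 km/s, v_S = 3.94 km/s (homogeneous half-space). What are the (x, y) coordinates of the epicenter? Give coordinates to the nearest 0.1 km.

95.4 km east, 114.2 km north

Distance from S−P lag: d = Δt · v_P v_S / (v_P − v_S) = Δt · (5.96·3.94)/(5.96−3.94) ≈ 11.6250·Δt.
So d_CMB = 92.10, d_BGU = 321.53, d_TON = 50.66 km.
Circle about each station: (x − 8.7)² + (y − 145.3)² = 92.10²; (x + 159.1)² + (y + 82.3)² = 321.53²; (x − 143.5)² + (y − 98.3)² = 50.66².
Subtracting pairs of circle equations eliminates x²+y² and gives linear equations (the radical axes):
-335.6 x − 455.2 y = -84000.81
269.6 x − 94.0 y = 14983.33
Solving the 2×2 system: x ≈ 95.4, y ≈ 114.2 km.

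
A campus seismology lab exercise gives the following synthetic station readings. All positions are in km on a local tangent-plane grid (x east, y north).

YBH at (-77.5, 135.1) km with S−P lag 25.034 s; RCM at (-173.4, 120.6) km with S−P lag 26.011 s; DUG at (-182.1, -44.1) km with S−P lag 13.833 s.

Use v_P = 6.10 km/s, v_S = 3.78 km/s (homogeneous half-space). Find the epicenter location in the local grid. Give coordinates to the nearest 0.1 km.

Distance from S−P lag: d = Δt · v_P v_S / (v_P − v_S) = Δt · (6.10·3.78)/(6.10−3.78) ≈ 9.9388·Δt.
So d_YBH = 248.81, d_RCM = 258.52, d_DUG = 137.48 km.
Circle about each station: (x + 77.5)² + (y − 135.1)² = 248.81²; (x + 173.4)² + (y − 120.6)² = 258.52²; (x + 182.1)² + (y + 44.1)² = 137.48².
Subtracting pairs of circle equations eliminates x²+y² and gives linear equations (the radical axes):
-191.8 x − 29.0 y = 15427.49
-209.2 x − 358.4 y = 53852.63
Solving the 2×2 system: x ≈ -63.3, y ≈ -113.3 km.

-63.3 km east, -113.3 km north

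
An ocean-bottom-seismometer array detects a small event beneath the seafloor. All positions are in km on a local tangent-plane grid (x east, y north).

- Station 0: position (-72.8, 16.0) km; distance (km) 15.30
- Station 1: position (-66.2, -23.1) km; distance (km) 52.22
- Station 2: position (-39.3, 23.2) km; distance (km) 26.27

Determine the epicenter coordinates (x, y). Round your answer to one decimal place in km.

Circle about each station: (x + 72.8)² + (y − 16.0)² = 15.30²; (x + 66.2)² + (y + 23.1)² = 52.22²; (x + 39.3)² + (y − 23.2)² = 26.27².
Subtracting the Station 0 equation from the Station 1 and Station 2 equations removes the quadratic terms:
13.2 x − 78.2 y = -3132.63
67.0 x + 14.4 y = -3929.13
Solving the 2×2 system: x ≈ -64.9, y ≈ 29.1 km.

-64.9 km east, 29.1 km north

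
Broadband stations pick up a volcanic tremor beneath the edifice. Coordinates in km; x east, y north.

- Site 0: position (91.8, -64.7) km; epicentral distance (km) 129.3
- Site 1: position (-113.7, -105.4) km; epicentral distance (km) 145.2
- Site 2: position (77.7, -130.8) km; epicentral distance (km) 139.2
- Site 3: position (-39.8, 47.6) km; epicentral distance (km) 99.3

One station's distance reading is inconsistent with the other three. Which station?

Site 1

Solve using three stations at a time. Using Site 0, Site 2, Site 3 (subtract circle equations pairwise → linear system) gives (x, y) ≈ (-36.9, -51.7).
Distances from that point to each station vs reported:
  Site 0: calculated 129.3 vs reported 129.3 → residual 0.0 km
  Site 1: calculated 93.7 vs reported 145.2 → residual 51.5 km
  Site 2: calculated 139.2 vs reported 139.2 → residual 0.0 km
  Site 3: calculated 99.3 vs reported 99.3 → residual 0.0 km
Site 0, Site 2, Site 3 are mutually consistent (residuals ≈ 0); Site 1 is off by 51.5 km.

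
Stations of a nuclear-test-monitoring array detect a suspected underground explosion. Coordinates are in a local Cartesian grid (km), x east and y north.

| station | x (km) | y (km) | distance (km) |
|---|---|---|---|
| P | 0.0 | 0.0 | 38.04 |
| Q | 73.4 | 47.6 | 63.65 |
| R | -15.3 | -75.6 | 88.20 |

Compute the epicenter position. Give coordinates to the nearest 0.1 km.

Circle about each station: x² + y² = 38.04²; (x − 73.4)² + (y − 47.6)² = 63.65²; (x + 15.3)² + (y + 75.6)² = 88.20².
Subtracting the P equation from the Q and R equations removes the quadratic terms:
146.8 x + 95.2 y = 5049.04
-30.6 x − 151.2 y = -382.75
Solving the 2×2 system: x ≈ 37.7, y ≈ -5.1 km.

(37.7, -5.1)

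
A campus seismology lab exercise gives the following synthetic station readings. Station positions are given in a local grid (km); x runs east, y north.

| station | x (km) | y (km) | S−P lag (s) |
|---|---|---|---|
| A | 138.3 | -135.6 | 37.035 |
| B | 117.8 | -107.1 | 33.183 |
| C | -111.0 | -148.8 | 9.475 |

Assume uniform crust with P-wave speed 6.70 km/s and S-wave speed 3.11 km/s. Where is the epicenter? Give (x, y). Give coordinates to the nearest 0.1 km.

-74.8 km east, -107.4 km north

Distance from S−P lag: d = Δt · v_P v_S / (v_P − v_S) = Δt · (6.70·3.11)/(6.70−3.11) ≈ 5.8042·Δt.
So d_A = 214.96, d_B = 192.60, d_C = 54.99 km.
Circle about each station: (x − 138.3)² + (y + 135.6)² = 214.96²; (x − 117.8)² + (y + 107.1)² = 192.60²; (x + 111.0)² + (y + 148.8)² = 54.99².
Subtracting the A equation from the B and C equations removes the quadratic terms:
-41.0 x + 57.0 y = -3053.96
-498.6 x − 26.4 y = 40132.09
Solving the 2×2 system: x ≈ -74.8, y ≈ -107.4 km.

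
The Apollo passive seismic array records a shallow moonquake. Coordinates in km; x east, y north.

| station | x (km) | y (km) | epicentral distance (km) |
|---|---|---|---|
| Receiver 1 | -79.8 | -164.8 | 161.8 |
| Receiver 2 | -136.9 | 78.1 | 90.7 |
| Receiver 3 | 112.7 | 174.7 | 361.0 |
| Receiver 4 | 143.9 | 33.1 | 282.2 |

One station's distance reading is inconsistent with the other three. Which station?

Solve using three stations at a time. Using Receiver 1, Receiver 2, Receiver 4 (subtract circle equations pairwise → linear system) gives (x, y) ≈ (-134.6, -12.6).
Distances from that point to each station vs reported:
  Receiver 1: calculated 161.8 vs reported 161.8 → residual 0.0 km
  Receiver 2: calculated 90.7 vs reported 90.7 → residual 0.0 km
  Receiver 3: calculated 310.2 vs reported 361.0 → residual 50.8 km
  Receiver 4: calculated 282.2 vs reported 282.2 → residual 0.0 km
Receiver 1, Receiver 2, Receiver 4 are mutually consistent (residuals ≈ 0); Receiver 3 is off by 50.8 km.

Receiver 3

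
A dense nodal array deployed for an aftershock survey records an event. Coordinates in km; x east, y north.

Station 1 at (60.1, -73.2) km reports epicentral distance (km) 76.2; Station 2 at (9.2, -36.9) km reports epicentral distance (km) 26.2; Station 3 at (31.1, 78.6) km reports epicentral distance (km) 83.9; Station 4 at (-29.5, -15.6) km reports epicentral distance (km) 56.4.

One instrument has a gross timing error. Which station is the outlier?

Station 2

Solve using three stations at a time. Using Station 1, Station 3, Station 4 (subtract circle equations pairwise → linear system) gives (x, y) ≈ (25.9, -5.1).
Distances from that point to each station vs reported:
  Station 1: calculated 76.2 vs reported 76.2 → residual 0.0 km
  Station 2: calculated 35.9 vs reported 26.2 → residual 9.7 km
  Station 3: calculated 83.9 vs reported 83.9 → residual 0.0 km
  Station 4: calculated 56.4 vs reported 56.4 → residual 0.0 km
Station 1, Station 3, Station 4 are mutually consistent (residuals ≈ 0); Station 2 is off by 9.7 km.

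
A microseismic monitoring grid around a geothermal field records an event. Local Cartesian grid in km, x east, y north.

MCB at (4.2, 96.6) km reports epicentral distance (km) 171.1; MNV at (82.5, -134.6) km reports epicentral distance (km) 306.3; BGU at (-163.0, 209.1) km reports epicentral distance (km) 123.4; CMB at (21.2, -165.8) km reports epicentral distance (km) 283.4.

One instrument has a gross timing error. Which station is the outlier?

Solve using three stations at a time. Using MCB, MNV, CMB (subtract circle equations pairwise → linear system) gives (x, y) ≈ (-160.9, 51.4).
Distances from that point to each station vs reported:
  MCB: calculated 171.2 vs reported 171.1 → residual 0.1 km
  MNV: calculated 306.3 vs reported 306.3 → residual 0.0 km
  BGU: calculated 157.7 vs reported 123.4 → residual 34.3 km
  CMB: calculated 283.5 vs reported 283.4 → residual 0.1 km
MCB, MNV, CMB are mutually consistent (residuals ≈ 0); BGU is off by 34.3 km.

BGU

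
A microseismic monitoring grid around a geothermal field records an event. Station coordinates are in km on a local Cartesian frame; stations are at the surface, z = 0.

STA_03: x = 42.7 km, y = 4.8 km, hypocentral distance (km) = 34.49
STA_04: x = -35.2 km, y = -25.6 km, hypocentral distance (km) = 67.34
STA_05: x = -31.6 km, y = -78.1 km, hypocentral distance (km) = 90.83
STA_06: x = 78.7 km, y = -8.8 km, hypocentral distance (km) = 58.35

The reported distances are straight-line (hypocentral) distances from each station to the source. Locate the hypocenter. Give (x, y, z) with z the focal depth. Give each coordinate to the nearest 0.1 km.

Each station gives a sphere (x−x_i)² + (y−y_i)² + z² = d_i² (stations at z=0).
Subtracting the STA_03 sphere from STA_04 and STA_05: z² cancels, leaving linear equations in x and y:
-155.8 x − 60.8 y = -3297.05
-148.6 x − 165.8 y = -1808.69
Solving: x ≈ 25.998, y ≈ -12.392 km (keep extra digits for the depth step; rounded: 26.0, -12.4).
Then from the STA_03 sphere: z² = 34.49² − (x − 42.7)² − (y − 4.8)² with x = 25.998, y = -12.392, so z ≈ 24.800 ≈ 24.8 km.
Check against STA_06 (with the unrounded solution): distance 58.36 ≈ 58.35 km. ✓

x ≈ 26.0 km, y ≈ -12.4 km, depth ≈ 24.8 km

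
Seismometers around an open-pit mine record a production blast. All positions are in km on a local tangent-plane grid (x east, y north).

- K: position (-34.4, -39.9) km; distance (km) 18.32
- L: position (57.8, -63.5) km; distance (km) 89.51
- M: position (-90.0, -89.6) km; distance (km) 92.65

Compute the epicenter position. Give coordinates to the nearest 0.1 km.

Circle about each station: (x + 34.4)² + (y + 39.9)² = 18.32²; (x − 57.8)² + (y + 63.5)² = 89.51²; (x + 90.0)² + (y + 89.6)² = 92.65².
Subtracting the K equation from the L and M equations removes the quadratic terms:
184.4 x − 47.2 y = -3078.70
-111.2 x − 99.4 y = 5104.39
Solving the 2×2 system: x ≈ -23.2, y ≈ -25.4 km.

x ≈ -23.2 km, y ≈ -25.4 km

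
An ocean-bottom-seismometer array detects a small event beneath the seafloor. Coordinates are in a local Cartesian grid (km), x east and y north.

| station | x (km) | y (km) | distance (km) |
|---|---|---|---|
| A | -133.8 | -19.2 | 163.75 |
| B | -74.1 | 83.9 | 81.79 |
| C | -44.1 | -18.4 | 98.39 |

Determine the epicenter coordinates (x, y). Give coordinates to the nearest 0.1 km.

Circle about each station: (x + 133.8)² + (y + 19.2)² = 163.75²; (x + 74.1)² + (y − 83.9)² = 81.79²; (x + 44.1)² + (y + 18.4)² = 98.39².
Subtracting the A equation from the B and C equations removes the quadratic terms:
119.4 x + 206.2 y = 14383.40
179.4 x + 1.6 y = 1145.76
Solving the 2×2 system: x ≈ 5.8, y ≈ 66.4 km.

(5.8, 66.4)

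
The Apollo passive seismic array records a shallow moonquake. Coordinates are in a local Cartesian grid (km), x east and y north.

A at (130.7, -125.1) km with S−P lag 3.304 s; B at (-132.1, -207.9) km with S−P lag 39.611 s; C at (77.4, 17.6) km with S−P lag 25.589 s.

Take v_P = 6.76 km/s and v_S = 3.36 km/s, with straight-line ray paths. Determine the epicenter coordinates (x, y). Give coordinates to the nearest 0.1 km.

Distance from S−P lag: d = Δt · v_P v_S / (v_P − v_S) = Δt · (6.76·3.36)/(6.76−3.36) ≈ 6.6805·Δt.
So d_A = 22.07, d_B = 264.62, d_C = 170.95 km.
Circle about each station: (x − 130.7)² + (y + 125.1)² = 22.07²; (x + 132.1)² + (y + 207.9)² = 264.62²; (x − 77.4)² + (y − 17.6)² = 170.95².
Subtracting the A equation from the B and C equations removes the quadratic terms:
-525.6 x − 165.6 y = -41596.34
-106.6 x + 285.4 y = -55168.80
Solving the 2×2 system: x ≈ 125.3, y ≈ -146.5 km.

125.3 km east, -146.5 km north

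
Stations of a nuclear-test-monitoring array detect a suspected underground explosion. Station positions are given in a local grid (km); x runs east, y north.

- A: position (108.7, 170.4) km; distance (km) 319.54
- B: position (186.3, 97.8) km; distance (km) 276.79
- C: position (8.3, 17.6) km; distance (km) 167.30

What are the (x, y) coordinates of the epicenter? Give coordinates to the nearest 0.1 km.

Circle about each station: (x − 108.7)² + (y − 170.4)² = 319.54²; (x − 186.3)² + (y − 97.8)² = 276.79²; (x − 8.3)² + (y − 17.6)² = 167.30².
Subtracting the A equation from the B and C equations removes the quadratic terms:
155.2 x − 145.2 y = 28913.79
-200.8 x − 305.6 y = 33643.32
Solving the 2×2 system: x ≈ 51.6, y ≈ -144.0 km.

51.6 km east, -144.0 km north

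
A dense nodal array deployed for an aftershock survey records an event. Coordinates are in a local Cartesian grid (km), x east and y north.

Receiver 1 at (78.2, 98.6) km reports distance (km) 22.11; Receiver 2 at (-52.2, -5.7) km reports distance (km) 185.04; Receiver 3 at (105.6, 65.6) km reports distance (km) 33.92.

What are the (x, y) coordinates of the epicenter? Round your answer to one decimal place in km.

Circle about each station: (x − 78.2)² + (y − 98.6)² = 22.11²; (x + 52.2)² + (y + 5.7)² = 185.04²; (x − 105.6)² + (y − 65.6)² = 33.92².
Subtracting pairs of circle equations eliminates x²+y² and gives linear equations (the radical axes):
-260.8 x − 208.6 y = -46830.82
54.8 x − 66.0 y = -1044.19
Solving the 2×2 system: x ≈ 100.3, y ≈ 99.1 km.

(100.3, 99.1)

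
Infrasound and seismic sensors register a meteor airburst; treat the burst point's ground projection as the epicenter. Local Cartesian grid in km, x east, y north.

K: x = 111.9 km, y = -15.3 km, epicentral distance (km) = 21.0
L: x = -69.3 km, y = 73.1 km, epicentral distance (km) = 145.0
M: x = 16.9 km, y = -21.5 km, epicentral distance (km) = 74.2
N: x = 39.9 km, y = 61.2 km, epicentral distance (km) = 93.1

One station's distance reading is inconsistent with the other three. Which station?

L

Solve using three stations at a time. Using K, M, N (subtract circle equations pairwise → linear system) gives (x, y) ≈ (90.9, -16.7).
Distances from that point to each station vs reported:
  K: calculated 21.0 vs reported 21.0 → residual 0.0 km
  L: calculated 183.7 vs reported 145.0 → residual 38.7 km
  M: calculated 74.2 vs reported 74.2 → residual 0.0 km
  N: calculated 93.1 vs reported 93.1 → residual 0.0 km
K, M, N are mutually consistent (residuals ≈ 0); L is off by 38.7 km.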